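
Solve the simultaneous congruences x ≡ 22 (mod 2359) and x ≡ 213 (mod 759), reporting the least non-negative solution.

Write x = 22 + 2359·k. Then 2359·k ≡ 213 − 22 ≡ 191 (mod 759).
Need 2359⁻¹ mod 759. Extended Euclid on (759, 82):
759 = 9·82 + 21
82 = 3·21 + 19
21 = 1·19 + 2
19 = 9·2 + 1
2 = 2·1 + 0
Back-substitute:
1 = 19 − 9·2
1 = −9·21 + 10·19
1 = 10·82 − 39·21
1 = −39·759 + 361·82
2359⁻¹ ≡ 361 (mod 759), so k ≡ 361·191 ≡ 641 (mod 759).
x = 22 + 2359·641 = 1512141.

1512141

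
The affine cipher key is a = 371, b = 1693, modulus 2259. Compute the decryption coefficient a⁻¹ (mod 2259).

gcd(2259, 371) by repeated division:
2259 = 6*371 + 33
371 = 11*33 + 8
33 = 4*8 + 1
8 = 8*1 + 0
gcd = 1, so the inverse exists. Back-substitute:
1 = 33 − 4·8
1 = −4·371 + 45·33
1 = 45·2259 − 274·371
Hence 371⁻¹ ≡ -274 ≡ 1985 (mod 2259).

1985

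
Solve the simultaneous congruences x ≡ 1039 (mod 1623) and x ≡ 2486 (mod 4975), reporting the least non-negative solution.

Write x = 1039 + 1623·k. Then 1623·k ≡ 2486 − 1039 ≡ 1447 (mod 4975).
Need 1623⁻¹ mod 4975. Extended Euclid on (4975, 1623):
4975 = 3·1623 + 106
1623 = 15·106 + 33
106 = 3·33 + 7
33 = 4·7 + 5
7 = 1·5 + 2
5 = 2·2 + 1
2 = 2·1 + 0
Back-substitute:
1 = 5 − 2·2
1 = −2·7 + 3·5
1 = 3·33 − 14·7
1 = −14·106 + 45·33
1 = 45·1623 − 689·106
1 = −689·4975 + 2112·1623
1623⁻¹ ≡ 2112 (mod 4975), so k ≡ 2112·1447 ≡ 1414 (mod 4975).
x = 1039 + 1623·1414 = 2295961.

2295961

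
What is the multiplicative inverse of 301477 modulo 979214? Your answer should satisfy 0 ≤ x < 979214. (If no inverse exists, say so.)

Apply the Euclidean algorithm to 979214 and 301477:
979214 = 3×301477 + 74783
301477 = 4×74783 + 2345
74783 = 31×2345 + 2088
2345 = 1×2088 + 257
2088 = 8×257 + 32
257 = 8×32 + 1
32 = 32×1 + 0
Since gcd(301477, 979214) = 1, back-substitute to write 1 as a combination:
1 = 257 − 8·32
1 = −8·2088 + 65·257
1 = 65·2345 − 73·2088
1 = −73·74783 + 2328·2345
1 = 2328·301477 − 9385·74783
1 = −9385·979214 + 30483·301477
So 301477·30483 ≡ 1 (mod 979214).

30483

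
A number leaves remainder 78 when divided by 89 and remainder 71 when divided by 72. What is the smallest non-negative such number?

Write x = 78 + 89·k. Then 89·k ≡ 71 − 78 ≡ 65 (mod 72).
Need 89⁻¹ mod 72. Extended Euclid on (72, 17):
72 = 4*17 + 4
17 = 4*4 + 1
4 = 4*1 + 0
Back-substitute:
1 = 17 − 4·4
1 = −4·72 + 17·17
89⁻¹ ≡ 17 (mod 72), so k ≡ 17·65 ≡ 25 (mod 72).
x = 78 + 89·25 = 2303.

2303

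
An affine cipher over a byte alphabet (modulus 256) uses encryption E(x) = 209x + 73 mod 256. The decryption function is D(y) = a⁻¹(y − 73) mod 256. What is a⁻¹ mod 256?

Extended Euclidean algorithm:
256 = 1×209 + 47
209 = 4×47 + 21
47 = 2×21 + 5
21 = 4×5 + 1
5 = 5×1 + 0
gcd = 1, so the inverse exists. Back-substitute:
1 = 21 − 4·5
1 = −4·47 + 9·21
1 = 9·209 − 40·47
1 = −40·256 + 49·209
So 209·49 ≡ 1 (mod 256).

49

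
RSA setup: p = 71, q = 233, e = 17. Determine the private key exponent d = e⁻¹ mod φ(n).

φ(n) = (p−1)(q−1) = 70·232 = 16240.
Need d with 17·d ≡ 1 (mod 16240). Apply the extended Euclidean algorithm:
16240 = 955×17 + 5
17 = 3×5 + 2
5 = 2×2 + 1
2 = 2×1 + 0
Back-substitute:
1 = 5 − 2·2
1 = −2·17 + 7·5
1 = 7·16240 − 6687·17
So 17·(-6687) ≡ 1 (mod 16240), hence d ≡ -6687 ≡ 9553 (mod 16240).

9553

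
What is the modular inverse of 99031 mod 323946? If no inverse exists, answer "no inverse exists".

145681

gcd(323946, 99031) by repeated division:
323946 = 3×99031 + 26853
99031 = 3×26853 + 18472
26853 = 1×18472 + 8381
18472 = 2×8381 + 1710
8381 = 4×1710 + 1541
1710 = 1×1541 + 169
1541 = 9×169 + 20
169 = 8×20 + 9
20 = 2×9 + 2
9 = 4×2 + 1
2 = 2×1 + 0
The gcd is 1. Working backward:
1 = 9 − 4·2
1 = −4·20 + 9·9
1 = 9·169 − 76·20
1 = −76·1541 + 693·169
1 = 693·1710 − 769·1541
1 = −769·8381 + 3769·1710
1 = 3769·18472 − 8307·8381
1 = −8307·26853 + 12076·18472
1 = 12076·99031 − 44535·26853
1 = −44535·323946 + 145681·99031
So 99031·145681 ≡ 1 (mod 323946).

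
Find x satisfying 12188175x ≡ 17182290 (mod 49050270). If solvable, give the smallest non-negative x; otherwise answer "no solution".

First find gcd(12188175, 49050270):
49050270 = 4*12188175 + 297570
12188175 = 40*297570 + 285375
297570 = 1*285375 + 12195
285375 = 23*12195 + 4890
12195 = 2*4890 + 2415
4890 = 2*2415 + 60
2415 = 40*60 + 15
60 = 4*15 + 0
gcd = 15 and 15 | 17182290, so solutions exist. Divide through by 15: 812545x ≡ 1145486 (mod 3270018).
Now find 812545⁻¹ mod 3270018:
3270018 = 4*812545 + 19838
812545 = 40*19838 + 19025
19838 = 1*19025 + 813
19025 = 23*813 + 326
813 = 2*326 + 161
326 = 2*161 + 4
161 = 40*4 + 1
4 = 4*1 + 0
Back-substitute:
1 = 161 − 40·4
1 = −40·326 + 81·161
1 = 81·813 − 202·326
1 = −202·19025 + 4727·813
1 = 4727·19838 − 4929·19025
1 = −4929·812545 + 201887·19838
1 = 201887·3270018 − 812477·812545
So 812545·(-812477) ≡ 1 (mod 3270018), i.e. 812545⁻¹ ≡ 2457541.
Then x ≡ 2457541·1145486 ≡ 2064176 (mod 3270018); the smallest non-negative solution is x = 2064176.

2064176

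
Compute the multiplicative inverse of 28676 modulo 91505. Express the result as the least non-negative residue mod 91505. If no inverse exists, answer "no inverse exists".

89166

Apply the Euclidean algorithm to 91505 and 28676:
91505 = 3*28676 + 5477
28676 = 5*5477 + 1291
5477 = 4*1291 + 313
1291 = 4*313 + 39
313 = 8*39 + 1
39 = 39*1 + 0
gcd = 1, so the inverse exists. Back-substitute:
1 = 313 − 8·39
1 = −8·1291 + 33·313
1 = 33·5477 − 140·1291
1 = −140·28676 + 733·5477
1 = 733·91505 − 2339·28676
Thus 28676·(-2339) ≡ 1 (mod 91505); reducing, -2339 mod 91505 = 89166.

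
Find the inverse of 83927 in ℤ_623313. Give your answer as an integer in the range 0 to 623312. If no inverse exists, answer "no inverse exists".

Extended Euclidean algorithm:
623313 = 7·83927 + 35824
83927 = 2·35824 + 12279
35824 = 2·12279 + 11266
12279 = 1·11266 + 1013
11266 = 11·1013 + 123
1013 = 8·123 + 29
123 = 4·29 + 7
29 = 4·7 + 1
7 = 7·1 + 0
gcd = 1, so the inverse exists. Back-substitute:
1 = 29 − 4·7
1 = −4·123 + 17·29
1 = 17·1013 − 140·123
1 = −140·11266 + 1557·1013
1 = 1557·12279 − 1697·11266
1 = −1697·35824 + 4951·12279
1 = 4951·83927 − 11599·35824
1 = −11599·623313 + 86144·83927
So 83927·86144 ≡ 1 (mod 623313).

86144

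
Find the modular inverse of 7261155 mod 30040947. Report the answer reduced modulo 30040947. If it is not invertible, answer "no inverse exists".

no inverse exists

Euclidean algorithm on 30040947, 7261155:
30040947 = 4·7261155 + 996327
7261155 = 7·996327 + 286866
996327 = 3·286866 + 135729
286866 = 2·135729 + 15408
135729 = 8·15408 + 12465
15408 = 1·12465 + 2943
12465 = 4·2943 + 693
2943 = 4·693 + 171
693 = 4·171 + 9
171 = 19·9 + 0
The gcd is 9, not 1, hence no inverse exists.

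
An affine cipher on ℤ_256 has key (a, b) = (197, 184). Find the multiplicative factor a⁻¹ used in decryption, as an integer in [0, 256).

gcd(256, 197) by repeated division:
256 = 1·197 + 59
197 = 3·59 + 20
59 = 2·20 + 19
20 = 1·19 + 1
19 = 19·1 + 0
gcd = 1, so the inverse exists. Back-substitute:
1 = 20 − 19
1 = −59 + 3·20
1 = 3·197 − 10·59
1 = −10·256 + 13·197
So 197·13 ≡ 1 (mod 256).

13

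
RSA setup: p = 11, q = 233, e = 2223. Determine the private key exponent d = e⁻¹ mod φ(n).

287

φ(n) = (p−1)(q−1) = 10·232 = 2320.
Need d with 2223·d ≡ 1 (mod 2320). Apply the extended Euclidean algorithm:
2320 = 1×2223 + 97
2223 = 22×97 + 89
97 = 1×89 + 8
89 = 11×8 + 1
8 = 8×1 + 0
Back-substitute:
1 = 89 − 11·8
1 = −11·97 + 12·89
1 = 12·2223 − 275·97
1 = −275·2320 + 287·2223
So 2223·287 ≡ 1 (mod 2320), hence d = 287.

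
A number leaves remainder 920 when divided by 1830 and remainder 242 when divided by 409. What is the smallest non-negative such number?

226010

Write x = 920 + 1830·k. Then 1830·k ≡ 242 − 920 ≡ 140 (mod 409).
Need 1830⁻¹ mod 409. Extended Euclid on (409, 194):
409 = 2×194 + 21
194 = 9×21 + 5
21 = 4×5 + 1
5 = 5×1 + 0
Back-substitute:
1 = 21 − 4·5
1 = −4·194 + 37·21
1 = 37·409 − 78·194
1830⁻¹ ≡ 331 (mod 409), so k ≡ 331·140 ≡ 123 (mod 409).
x = 920 + 1830·123 = 226010.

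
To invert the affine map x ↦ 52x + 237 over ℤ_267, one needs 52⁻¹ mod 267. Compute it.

190

Apply the Euclidean algorithm to 267 and 52:
267 = 5·52 + 7
52 = 7·7 + 3
7 = 2·3 + 1
3 = 3·1 + 0
Since gcd(52, 267) = 1, back-substitute to write 1 as a combination:
1 = 7 − 2·3
1 = −2·52 + 15·7
1 = 15·267 − 77·52
Thus 52·(-77) ≡ 1 (mod 267); reducing, -77 mod 267 = 190.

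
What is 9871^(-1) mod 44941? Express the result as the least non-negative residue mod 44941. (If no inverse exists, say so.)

Extended Euclidean algorithm:
44941 = 4*9871 + 5457
9871 = 1*5457 + 4414
5457 = 1*4414 + 1043
4414 = 4*1043 + 242
1043 = 4*242 + 75
242 = 3*75 + 17
75 = 4*17 + 7
17 = 2*7 + 3
7 = 2*3 + 1
3 = 3*1 + 0
Since gcd(9871, 44941) = 1, back-substitute to write 1 as a combination:
1 = 7 − 2·3
1 = −2·17 + 5·7
1 = 5·75 − 22·17
1 = −22·242 + 71·75
1 = 71·1043 − 306·242
1 = −306·4414 + 1295·1043
1 = 1295·5457 − 1601·4414
1 = −1601·9871 + 2896·5457
1 = 2896·44941 − 13185·9871
So 9871·(-13185) ≡ 1 (mod 44941), and -13185 ≡ 31756 (mod 44941).

31756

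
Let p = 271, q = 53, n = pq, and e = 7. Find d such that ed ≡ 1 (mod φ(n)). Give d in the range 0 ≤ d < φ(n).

8023

φ(n) = (p−1)(q−1) = 270·52 = 14040.
Need d with 7·d ≡ 1 (mod 14040). Apply the extended Euclidean algorithm:
14040 = 2005×7 + 5
7 = 1×5 + 2
5 = 2×2 + 1
2 = 2×1 + 0
Back-substitute:
1 = 5 − 2·2
1 = −2·7 + 3·5
1 = 3·14040 − 6017·7
So 7·(-6017) ≡ 1 (mod 14040), hence d ≡ -6017 ≡ 8023 (mod 14040).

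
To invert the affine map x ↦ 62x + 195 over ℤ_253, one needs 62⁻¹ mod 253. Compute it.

151

Run Euclid on (253, 62):
253 = 4×62 + 5
62 = 12×5 + 2
5 = 2×2 + 1
2 = 2×1 + 0
The gcd is 1. Working backward:
1 = 5 − 2·2
1 = −2·62 + 25·5
1 = 25·253 − 102·62
Hence 62⁻¹ ≡ -102 ≡ 151 (mod 253).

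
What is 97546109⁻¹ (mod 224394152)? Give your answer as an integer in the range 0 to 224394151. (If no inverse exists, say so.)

168866445

gcd(224394152, 97546109) by repeated division:
224394152 = 2·97546109 + 29301934
97546109 = 3·29301934 + 9640307
29301934 = 3·9640307 + 381013
9640307 = 25·381013 + 114982
381013 = 3·114982 + 36067
114982 = 3·36067 + 6781
36067 = 5·6781 + 2162
6781 = 3·2162 + 295
2162 = 7·295 + 97
295 = 3·97 + 4
97 = 24·4 + 1
4 = 4·1 + 0
gcd = 1, so the inverse exists. Back-substitute:
1 = 97 − 24·4
1 = −24·295 + 73·97
1 = 73·2162 − 535·295
1 = −535·6781 + 1678·2162
1 = 1678·36067 − 8925·6781
1 = −8925·114982 + 28453·36067
1 = 28453·381013 − 94284·114982
1 = −94284·9640307 + 2385553·381013
1 = 2385553·29301934 − 7250943·9640307
1 = −7250943·97546109 + 24138382·29301934
1 = 24138382·224394152 − 55527707·97546109
Thus 97546109·(-55527707) ≡ 1 (mod 224394152); reducing, -55527707 mod 224394152 = 168866445.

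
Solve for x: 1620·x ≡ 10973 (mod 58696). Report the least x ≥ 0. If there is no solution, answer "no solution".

no solution

gcd(1620, 58696):
58696 = 36×1620 + 376
1620 = 4×376 + 116
376 = 3×116 + 28
116 = 4×28 + 4
28 = 7×4 + 0
gcd = 4, but 4 ∤ 10973, so the congruence has no solution.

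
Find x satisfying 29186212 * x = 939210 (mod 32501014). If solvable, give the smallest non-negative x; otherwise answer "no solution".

First find gcd(29186212, 32501014):
32501014 = 1*29186212 + 3314802
29186212 = 8*3314802 + 2667796
3314802 = 1*2667796 + 647006
2667796 = 4*647006 + 79772
647006 = 8*79772 + 8830
79772 = 9*8830 + 302
8830 = 29*302 + 72
302 = 4*72 + 14
72 = 5*14 + 2
14 = 7*2 + 0
gcd = 2 and 2 | 939210, so solutions exist. Divide through by 2: 14593106x ≡ 469605 (mod 16250507).
Now find 14593106⁻¹ mod 16250507:
16250507 = 1×14593106 + 1657401
14593106 = 8×1657401 + 1333898
1657401 = 1×1333898 + 323503
1333898 = 4×323503 + 39886
323503 = 8×39886 + 4415
39886 = 9×4415 + 151
4415 = 29×151 + 36
151 = 4×36 + 7
36 = 5×7 + 1
7 = 7×1 + 0
Back-substitute:
1 = 36 − 5·7
1 = −5·151 + 21·36
1 = 21·4415 − 614·151
1 = −614·39886 + 5547·4415
1 = 5547·323503 − 44990·39886
1 = −44990·1333898 + 185507·323503
1 = 185507·1657401 − 230497·1333898
1 = −230497·14593106 + 2029483·1657401
1 = 2029483·16250507 − 2259980·14593106
So 14593106·(-2259980) ≡ 1 (mod 16250507), i.e. 14593106⁻¹ ≡ 13990527.
Then x ≡ 13990527·469605 ≡ 6453763 (mod 16250507); the smallest non-negative solution is x = 6453763.

6453763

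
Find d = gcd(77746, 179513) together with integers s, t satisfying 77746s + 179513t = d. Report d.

Apply Euclid's algorithm to 179513 and 77746:
179513 = 2×77746 + 24021
77746 = 3×24021 + 5683
24021 = 4×5683 + 1289
5683 = 4×1289 + 527
1289 = 2×527 + 235
527 = 2×235 + 57
235 = 4×57 + 7
57 = 8×7 + 1
7 = 7×1 + 0
gcd(77746, 179513) = 1.
Express as a combination:
1 = 57 − 8·7
1 = −8·235 + 33·57
1 = 33·527 − 74·235
1 = −74·1289 + 181·527
1 = 181·5683 − 798·1289
1 = −798·24021 + 3373·5683
1 = 3373·77746 − 10917·24021
1 = −10917·179513 + 25207·77746
So 1 = (-10917)·179513 + (25207)·77746.

1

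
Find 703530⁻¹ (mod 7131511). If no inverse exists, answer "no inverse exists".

Apply the Euclidean algorithm to 7131511 and 703530:
7131511 = 10·703530 + 96211
703530 = 7·96211 + 30053
96211 = 3·30053 + 6052
30053 = 4·6052 + 5845
6052 = 1·5845 + 207
5845 = 28·207 + 49
207 = 4·49 + 11
49 = 4·11 + 5
11 = 2·5 + 1
5 = 5·1 + 0
gcd = 1, so the inverse exists. Back-substitute:
1 = 11 − 2·5
1 = −2·49 + 9·11
1 = 9·207 − 38·49
1 = −38·5845 + 1073·207
1 = 1073·6052 − 1111·5845
1 = −1111·30053 + 5517·6052
1 = 5517·96211 − 17662·30053
1 = −17662·703530 + 129151·96211
1 = 129151·7131511 − 1309172·703530
So 703530·(-1309172) ≡ 1 (mod 7131511), and -1309172 ≡ 5822339 (mod 7131511).

5822339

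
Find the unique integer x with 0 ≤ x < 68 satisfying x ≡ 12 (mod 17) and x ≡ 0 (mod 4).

Write x = 12 + 17·k. Then 17·k ≡ 0 − 12 ≡ 0 (mod 4).
Need 17⁻¹ mod 4. Extended Euclid on (4, 1):
4 = 4*1 + 0
17⁻¹ ≡ 1 (mod 4), so k ≡ 1·0 ≡ 0 (mod 4).
x = 12 + 17·0 = 12.

12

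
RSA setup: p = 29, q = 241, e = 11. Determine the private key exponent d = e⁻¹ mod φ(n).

φ(n) = (p−1)(q−1) = 28·240 = 6720.
Need d with 11·d ≡ 1 (mod 6720). Apply the extended Euclidean algorithm:
6720 = 610×11 + 10
11 = 1×10 + 1
10 = 10×1 + 0
Back-substitute:
1 = 11 − 10
1 = −6720 + 611·11
So 11·611 ≡ 1 (mod 6720), hence d = 611.

611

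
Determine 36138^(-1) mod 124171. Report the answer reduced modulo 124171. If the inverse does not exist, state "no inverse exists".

Run Euclid on (124171, 36138):
124171 = 3×36138 + 15757
36138 = 2×15757 + 4624
15757 = 3×4624 + 1885
4624 = 2×1885 + 854
1885 = 2×854 + 177
854 = 4×177 + 146
177 = 1×146 + 31
146 = 4×31 + 22
31 = 1×22 + 9
22 = 2×9 + 4
9 = 2×4 + 1
4 = 4×1 + 0
Since gcd(36138, 124171) = 1, back-substitute to write 1 as a combination:
1 = 9 − 2·4
1 = −2·22 + 5·9
1 = 5·31 − 7·22
1 = −7·146 + 33·31
1 = 33·177 − 40·146
1 = −40·854 + 193·177
1 = 193·1885 − 426·854
1 = −426·4624 + 1045·1885
1 = 1045·15757 − 3561·4624
1 = −3561·36138 + 8167·15757
1 = 8167·124171 − 28062·36138
Thus 36138·(-28062) ≡ 1 (mod 124171); reducing, -28062 mod 124171 = 96109.

96109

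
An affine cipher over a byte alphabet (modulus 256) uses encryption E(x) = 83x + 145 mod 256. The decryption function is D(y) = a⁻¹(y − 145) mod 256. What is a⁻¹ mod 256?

Apply the Euclidean algorithm to 256 and 83:
256 = 3×83 + 7
83 = 11×7 + 6
7 = 1×6 + 1
6 = 6×1 + 0
The gcd is 1. Working backward:
1 = 7 − 6
1 = −83 + 12·7
1 = 12·256 − 37·83
So 83·(-37) ≡ 1 (mod 256), and -37 ≡ 219 (mod 256).

219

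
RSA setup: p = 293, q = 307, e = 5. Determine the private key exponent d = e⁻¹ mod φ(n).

35741

φ(n) = (p−1)(q−1) = 292·306 = 89352.
Need d with 5·d ≡ 1 (mod 89352). Apply the extended Euclidean algorithm:
89352 = 17870*5 + 2
5 = 2*2 + 1
2 = 2*1 + 0
Back-substitute:
1 = 5 − 2·2
1 = −2·89352 + 35741·5
So 5·35741 ≡ 1 (mod 89352), hence d = 35741.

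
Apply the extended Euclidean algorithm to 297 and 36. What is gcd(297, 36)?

9

Euclidean algorithm:
297 = 8*36 + 9
36 = 4*9 + 0
gcd(297, 36) = 9.
Back-substituting:
9 = 297 − 8·36
So 9 = (1)·297 + (-8)·36.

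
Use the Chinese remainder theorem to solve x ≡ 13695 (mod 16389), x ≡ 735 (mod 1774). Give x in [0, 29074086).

12502113

Write x = 13695 + 16389·k. Then 16389·k ≡ 735 − 13695 ≡ 1232 (mod 1774).
Need 16389⁻¹ mod 1774. Extended Euclid on (1774, 423):
1774 = 4×423 + 82
423 = 5×82 + 13
82 = 6×13 + 4
13 = 3×4 + 1
4 = 4×1 + 0
Back-substitute:
1 = 13 − 3·4
1 = −3·82 + 19·13
1 = 19·423 − 98·82
1 = −98·1774 + 411·423
16389⁻¹ ≡ 411 (mod 1774), so k ≡ 411·1232 ≡ 762 (mod 1774).
x = 13695 + 16389·762 = 12502113.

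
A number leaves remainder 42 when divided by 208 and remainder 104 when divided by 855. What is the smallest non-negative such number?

Write x = 42 + 208·k. Then 208·k ≡ 104 − 42 ≡ 62 (mod 855).
Need 208⁻¹ mod 855. Extended Euclid on (855, 208):
855 = 4*208 + 23
208 = 9*23 + 1
23 = 23*1 + 0
Back-substitute:
1 = 208 − 9·23
1 = −9·855 + 37·208
208⁻¹ ≡ 37 (mod 855), so k ≡ 37·62 ≡ 584 (mod 855).
x = 42 + 208·584 = 121514.

121514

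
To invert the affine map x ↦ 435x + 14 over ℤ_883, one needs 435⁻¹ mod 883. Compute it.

747

Extended Euclidean algorithm:
883 = 2*435 + 13
435 = 33*13 + 6
13 = 2*6 + 1
6 = 6*1 + 0
Since gcd(435, 883) = 1, back-substitute to write 1 as a combination:
1 = 13 − 2·6
1 = −2·435 + 67·13
1 = 67·883 − 136·435
So 435·(-136) ≡ 1 (mod 883), and -136 ≡ 747 (mod 883).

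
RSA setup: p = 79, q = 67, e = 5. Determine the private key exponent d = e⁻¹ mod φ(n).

φ(n) = (p−1)(q−1) = 78·66 = 5148.
Need d with 5·d ≡ 1 (mod 5148). Apply the extended Euclidean algorithm:
5148 = 1029·5 + 3
5 = 1·3 + 2
3 = 1·2 + 1
2 = 2·1 + 0
Back-substitute:
1 = 3 − 2
1 = −5 + 2·3
1 = 2·5148 − 2059·5
So 5·(-2059) ≡ 1 (mod 5148), hence d ≡ -2059 ≡ 3089 (mod 5148).

3089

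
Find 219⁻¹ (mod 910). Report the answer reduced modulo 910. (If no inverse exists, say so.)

Run Euclid on (910, 219):
910 = 4×219 + 34
219 = 6×34 + 15
34 = 2×15 + 4
15 = 3×4 + 3
4 = 1×3 + 1
3 = 3×1 + 0
The gcd is 1. Working backward:
1 = 4 − 3
1 = −15 + 4·4
1 = 4·34 − 9·15
1 = −9·219 + 58·34
1 = 58·910 − 241·219
Thus 219·(-241) ≡ 1 (mod 910); reducing, -241 mod 910 = 669.

669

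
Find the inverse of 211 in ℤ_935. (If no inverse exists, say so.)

226

Apply the Euclidean algorithm to 935 and 211:
935 = 4·211 + 91
211 = 2·91 + 29
91 = 3·29 + 4
29 = 7·4 + 1
4 = 4·1 + 0
The gcd is 1. Working backward:
1 = 29 − 7·4
1 = −7·91 + 22·29
1 = 22·211 − 51·91
1 = −51·935 + 226·211
So 211·226 ≡ 1 (mod 935).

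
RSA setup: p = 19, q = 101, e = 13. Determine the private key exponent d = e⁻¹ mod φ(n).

277

φ(n) = (p−1)(q−1) = 18·100 = 1800.
Need d with 13·d ≡ 1 (mod 1800). Apply the extended Euclidean algorithm:
1800 = 138×13 + 6
13 = 2×6 + 1
6 = 6×1 + 0
Back-substitute:
1 = 13 − 2·6
1 = −2·1800 + 277·13
So 13·277 ≡ 1 (mod 1800), hence d = 277.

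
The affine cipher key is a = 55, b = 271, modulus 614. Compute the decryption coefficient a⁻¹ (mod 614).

67

Extended Euclidean algorithm:
614 = 11×55 + 9
55 = 6×9 + 1
9 = 9×1 + 0
The gcd is 1. Working backward:
1 = 55 − 6·9
1 = −6·614 + 67·55
So 55·67 ≡ 1 (mod 614).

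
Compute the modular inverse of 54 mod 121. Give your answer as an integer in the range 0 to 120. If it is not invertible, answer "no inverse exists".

Apply the Euclidean algorithm to 121 and 54:
121 = 2·54 + 13
54 = 4·13 + 2
13 = 6·2 + 1
2 = 2·1 + 0
gcd = 1, so the inverse exists. Back-substitute:
1 = 13 − 6·2
1 = −6·54 + 25·13
1 = 25·121 − 56·54
So 54·(-56) ≡ 1 (mod 121), and -56 ≡ 65 (mod 121).

65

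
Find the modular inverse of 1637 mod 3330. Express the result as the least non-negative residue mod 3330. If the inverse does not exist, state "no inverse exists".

773

Run Euclid on (3330, 1637):
3330 = 2*1637 + 56
1637 = 29*56 + 13
56 = 4*13 + 4
13 = 3*4 + 1
4 = 4*1 + 0
The gcd is 1. Working backward:
1 = 13 − 3·4
1 = −3·56 + 13·13
1 = 13·1637 − 380·56
1 = −380·3330 + 773·1637
So 1637·773 ≡ 1 (mod 3330).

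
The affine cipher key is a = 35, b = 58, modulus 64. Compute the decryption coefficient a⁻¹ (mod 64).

11

gcd(64, 35) by repeated division:
64 = 1·35 + 29
35 = 1·29 + 6
29 = 4·6 + 5
6 = 1·5 + 1
5 = 5·1 + 0
The gcd is 1. Working backward:
1 = 6 − 5
1 = −29 + 5·6
1 = 5·35 − 6·29
1 = −6·64 + 11·35
So 35·11 ≡ 1 (mod 64).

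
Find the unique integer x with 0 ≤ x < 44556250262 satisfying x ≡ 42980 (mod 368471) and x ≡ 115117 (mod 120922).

Write x = 42980 + 368471·k. Then 368471·k ≡ 115117 − 42980 ≡ 72137 (mod 120922).
Need 368471⁻¹ mod 120922. Extended Euclid on (120922, 5705):
120922 = 21*5705 + 1117
5705 = 5*1117 + 120
1117 = 9*120 + 37
120 = 3*37 + 9
37 = 4*9 + 1
9 = 9*1 + 0
Back-substitute:
1 = 37 − 4·9
1 = −4·120 + 13·37
1 = 13·1117 − 121·120
1 = −121·5705 + 618·1117
1 = 618·120922 − 13099·5705
368471⁻¹ ≡ 107823 (mod 120922), so k ≡ 107823·72137 ≡ 82867 (mod 120922).
x = 42980 + 368471·82867 = 30534129337.

30534129337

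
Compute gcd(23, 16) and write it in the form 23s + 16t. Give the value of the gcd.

Repeated division:
23 = 1×16 + 7
16 = 2×7 + 2
7 = 3×2 + 1
2 = 2×1 + 0
gcd(23, 16) = 1.
Working backward:
1 = 7 − 3·2
1 = −3·16 + 7·7
1 = 7·23 − 10·16
So 1 = (7)·23 + (-10)·16.

1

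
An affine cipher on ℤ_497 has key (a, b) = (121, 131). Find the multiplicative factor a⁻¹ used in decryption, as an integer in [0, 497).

gcd(497, 121) by repeated division:
497 = 4·121 + 13
121 = 9·13 + 4
13 = 3·4 + 1
4 = 4·1 + 0
Since gcd(121, 497) = 1, back-substitute to write 1 as a combination:
1 = 13 − 3·4
1 = −3·121 + 28·13
1 = 28·497 − 115·121
Thus 121·(-115) ≡ 1 (mod 497); reducing, -115 mod 497 = 382.

382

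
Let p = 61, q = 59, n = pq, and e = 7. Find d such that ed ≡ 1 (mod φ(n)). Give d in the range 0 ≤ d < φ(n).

φ(n) = (p−1)(q−1) = 60·58 = 3480.
Need d with 7·d ≡ 1 (mod 3480). Apply the extended Euclidean algorithm:
3480 = 497*7 + 1
7 = 7*1 + 0
Back-substitute:
1 = 3480 − 497·7
So 7·(-497) ≡ 1 (mod 3480), hence d ≡ -497 ≡ 2983 (mod 3480).

2983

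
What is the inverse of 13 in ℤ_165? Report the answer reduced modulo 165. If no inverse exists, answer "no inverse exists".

Apply the Euclidean algorithm to 165 and 13:
165 = 12·13 + 9
13 = 1·9 + 4
9 = 2·4 + 1
4 = 4·1 + 0
Since gcd(13, 165) = 1, back-substitute to write 1 as a combination:
1 = 9 − 2·4
1 = −2·13 + 3·9
1 = 3·165 − 38·13
Thus 13·(-38) ≡ 1 (mod 165); reducing, -38 mod 165 = 127.

127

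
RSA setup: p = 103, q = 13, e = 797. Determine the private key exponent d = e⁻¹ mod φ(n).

φ(n) = (p−1)(q−1) = 102·12 = 1224.
Need d with 797·d ≡ 1 (mod 1224). Apply the extended Euclidean algorithm:
1224 = 1·797 + 427
797 = 1·427 + 370
427 = 1·370 + 57
370 = 6·57 + 28
57 = 2·28 + 1
28 = 28·1 + 0
Back-substitute:
1 = 57 − 2·28
1 = −2·370 + 13·57
1 = 13·427 − 15·370
1 = −15·797 + 28·427
1 = 28·1224 − 43·797
So 797·(-43) ≡ 1 (mod 1224), hence d ≡ -43 ≡ 1181 (mod 1224).

1181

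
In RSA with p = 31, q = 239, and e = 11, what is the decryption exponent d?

6491

φ(n) = (p−1)(q−1) = 30·238 = 7140.
Need d with 11·d ≡ 1 (mod 7140). Apply the extended Euclidean algorithm:
7140 = 649×11 + 1
11 = 11×1 + 0
Back-substitute:
1 = 7140 − 649·11
So 11·(-649) ≡ 1 (mod 7140), hence d ≡ -649 ≡ 6491 (mod 7140).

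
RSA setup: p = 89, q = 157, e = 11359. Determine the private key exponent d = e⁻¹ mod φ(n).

6751

φ(n) = (p−1)(q−1) = 88·156 = 13728.
Need d with 11359·d ≡ 1 (mod 13728). Apply the extended Euclidean algorithm:
13728 = 1*11359 + 2369
11359 = 4*2369 + 1883
2369 = 1*1883 + 486
1883 = 3*486 + 425
486 = 1*425 + 61
425 = 6*61 + 59
61 = 1*59 + 2
59 = 29*2 + 1
2 = 2*1 + 0
Back-substitute:
1 = 59 − 29·2
1 = −29·61 + 30·59
1 = 30·425 − 209·61
1 = −209·486 + 239·425
1 = 239·1883 − 926·486
1 = −926·2369 + 1165·1883
1 = 1165·11359 − 5586·2369
1 = −5586·13728 + 6751·11359
So 11359·6751 ≡ 1 (mod 13728), hence d = 6751.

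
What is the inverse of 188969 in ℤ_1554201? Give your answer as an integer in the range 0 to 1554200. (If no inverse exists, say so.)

Compute gcd(188969, 1554201):
1554201 = 8*188969 + 42449
188969 = 4*42449 + 19173
42449 = 2*19173 + 4103
19173 = 4*4103 + 2761
4103 = 1*2761 + 1342
2761 = 2*1342 + 77
1342 = 17*77 + 33
77 = 2*33 + 11
33 = 3*11 + 0
The gcd is 11, not 1, hence no inverse exists.

no inverse exists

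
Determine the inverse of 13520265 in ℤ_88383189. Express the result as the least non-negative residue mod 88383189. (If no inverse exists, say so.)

no inverse exists

Compute gcd(13520265, 88383189):
88383189 = 6*13520265 + 7261599
13520265 = 1*7261599 + 6258666
7261599 = 1*6258666 + 1002933
6258666 = 6*1002933 + 241068
1002933 = 4*241068 + 38661
241068 = 6*38661 + 9102
38661 = 4*9102 + 2253
9102 = 4*2253 + 90
2253 = 25*90 + 3
90 = 30*3 + 0
Since gcd = 3 > 1, 13520265 is not a unit mod 88383189.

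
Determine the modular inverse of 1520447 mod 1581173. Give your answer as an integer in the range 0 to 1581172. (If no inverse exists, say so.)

Extended Euclidean algorithm:
1581173 = 1·1520447 + 60726
1520447 = 25·60726 + 2297
60726 = 26·2297 + 1004
2297 = 2·1004 + 289
1004 = 3·289 + 137
289 = 2·137 + 15
137 = 9·15 + 2
15 = 7·2 + 1
2 = 2·1 + 0
The gcd is 1. Working backward:
1 = 15 − 7·2
1 = −7·137 + 64·15
1 = 64·289 − 135·137
1 = −135·1004 + 469·289
1 = 469·2297 − 1073·1004
1 = −1073·60726 + 28367·2297
1 = 28367·1520447 − 710248·60726
1 = −710248·1581173 + 738615·1520447
So 1520447·738615 ≡ 1 (mod 1581173).

738615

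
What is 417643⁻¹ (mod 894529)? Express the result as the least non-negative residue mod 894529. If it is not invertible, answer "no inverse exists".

Extended Euclidean algorithm:
894529 = 2·417643 + 59243
417643 = 7·59243 + 2942
59243 = 20·2942 + 403
2942 = 7·403 + 121
403 = 3·121 + 40
121 = 3·40 + 1
40 = 40·1 + 0
gcd = 1, so the inverse exists. Back-substitute:
1 = 121 − 3·40
1 = −3·403 + 10·121
1 = 10·2942 − 73·403
1 = −73·59243 + 1470·2942
1 = 1470·417643 − 10363·59243
1 = −10363·894529 + 22196·417643
So 417643·22196 ≡ 1 (mod 894529).

22196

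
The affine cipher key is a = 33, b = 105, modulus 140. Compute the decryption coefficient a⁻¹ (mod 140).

Apply the Euclidean algorithm to 140 and 33:
140 = 4×33 + 8
33 = 4×8 + 1
8 = 8×1 + 0
gcd = 1, so the inverse exists. Back-substitute:
1 = 33 − 4·8
1 = −4·140 + 17·33
So 33·17 ≡ 1 (mod 140).

17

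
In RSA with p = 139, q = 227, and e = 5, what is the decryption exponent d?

φ(n) = (p−1)(q−1) = 138·226 = 31188.
Need d with 5·d ≡ 1 (mod 31188). Apply the extended Euclidean algorithm:
31188 = 6237·5 + 3
5 = 1·3 + 2
3 = 1·2 + 1
2 = 2·1 + 0
Back-substitute:
1 = 3 − 2
1 = −5 + 2·3
1 = 2·31188 − 12475·5
So 5·(-12475) ≡ 1 (mod 31188), hence d ≡ -12475 ≡ 18713 (mod 31188).

18713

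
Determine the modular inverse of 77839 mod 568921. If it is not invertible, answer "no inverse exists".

491300

Apply the Euclidean algorithm to 568921 and 77839:
568921 = 7×77839 + 24048
77839 = 3×24048 + 5695
24048 = 4×5695 + 1268
5695 = 4×1268 + 623
1268 = 2×623 + 22
623 = 28×22 + 7
22 = 3×7 + 1
7 = 7×1 + 0
gcd = 1, so the inverse exists. Back-substitute:
1 = 22 − 3·7
1 = −3·623 + 85·22
1 = 85·1268 − 173·623
1 = −173·5695 + 777·1268
1 = 777·24048 − 3281·5695
1 = −3281·77839 + 10620·24048
1 = 10620·568921 − 77621·77839
Thus 77839·(-77621) ≡ 1 (mod 568921); reducing, -77621 mod 568921 = 491300.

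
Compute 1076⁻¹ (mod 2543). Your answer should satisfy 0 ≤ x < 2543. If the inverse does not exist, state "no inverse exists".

Run Euclid on (2543, 1076):
2543 = 2*1076 + 391
1076 = 2*391 + 294
391 = 1*294 + 97
294 = 3*97 + 3
97 = 32*3 + 1
3 = 3*1 + 0
The gcd is 1. Working backward:
1 = 97 − 32·3
1 = −32·294 + 97·97
1 = 97·391 − 129·294
1 = −129·1076 + 355·391
1 = 355·2543 − 839·1076
Hence 1076⁻¹ ≡ -839 ≡ 1704 (mod 2543).

1704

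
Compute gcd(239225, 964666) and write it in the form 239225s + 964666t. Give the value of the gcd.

1

Repeated division:
964666 = 4*239225 + 7766
239225 = 30*7766 + 6245
7766 = 1*6245 + 1521
6245 = 4*1521 + 161
1521 = 9*161 + 72
161 = 2*72 + 17
72 = 4*17 + 4
17 = 4*4 + 1
4 = 4*1 + 0
gcd(239225, 964666) = 1.
Working backward:
1 = 17 − 4·4
1 = −4·72 + 17·17
1 = 17·161 − 38·72
1 = −38·1521 + 359·161
1 = 359·6245 − 1474·1521
1 = −1474·7766 + 1833·6245
1 = 1833·239225 − 56464·7766
1 = −56464·964666 + 227689·239225
So 1 = (-56464)·964666 + (227689)·239225.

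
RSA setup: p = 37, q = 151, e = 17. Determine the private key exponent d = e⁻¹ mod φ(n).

953

φ(n) = (p−1)(q−1) = 36·150 = 5400.
Need d with 17·d ≡ 1 (mod 5400). Apply the extended Euclidean algorithm:
5400 = 317×17 + 11
17 = 1×11 + 6
11 = 1×6 + 5
6 = 1×5 + 1
5 = 5×1 + 0
Back-substitute:
1 = 6 − 5
1 = −11 + 2·6
1 = 2·17 − 3·11
1 = −3·5400 + 953·17
So 17·953 ≡ 1 (mod 5400), hence d = 953.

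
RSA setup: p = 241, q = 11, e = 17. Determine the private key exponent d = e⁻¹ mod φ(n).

φ(n) = (p−1)(q−1) = 240·10 = 2400.
Need d with 17·d ≡ 1 (mod 2400). Apply the extended Euclidean algorithm:
2400 = 141·17 + 3
17 = 5·3 + 2
3 = 1·2 + 1
2 = 2·1 + 0
Back-substitute:
1 = 3 − 2
1 = −17 + 6·3
1 = 6·2400 − 847·17
So 17·(-847) ≡ 1 (mod 2400), hence d ≡ -847 ≡ 1553 (mod 2400).

1553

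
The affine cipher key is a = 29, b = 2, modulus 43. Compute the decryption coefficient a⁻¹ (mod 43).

3

gcd(43, 29) by repeated division:
43 = 1·29 + 14
29 = 2·14 + 1
14 = 14·1 + 0
Since gcd(29, 43) = 1, back-substitute to write 1 as a combination:
1 = 29 − 2·14
1 = −2·43 + 3·29
So 29·3 ≡ 1 (mod 43).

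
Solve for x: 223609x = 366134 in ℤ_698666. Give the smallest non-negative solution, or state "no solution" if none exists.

661358

First find gcd(223609, 698666):
698666 = 3×223609 + 27839
223609 = 8×27839 + 897
27839 = 31×897 + 32
897 = 28×32 + 1
32 = 32×1 + 0
gcd = 1, so a unique solution mod 698666 exists.
Back-substitute for the Bézout coefficients:
1 = 897 − 28·32
1 = −28·27839 + 869·897
1 = 869·223609 − 6980·27839
1 = −6980·698666 + 21809·223609
So 223609·(21809) ≡ 1 (mod 698666), giving 223609⁻¹ ≡ 21809.
x ≡ 223609⁻¹·366134 ≡ 21809·366134 ≡ 661358 (mod 698666).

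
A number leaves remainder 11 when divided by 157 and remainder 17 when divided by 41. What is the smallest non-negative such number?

796

Write x = 11 + 157·k. Then 157·k ≡ 17 − 11 ≡ 6 (mod 41).
Need 157⁻¹ mod 41. Extended Euclid on (41, 34):
41 = 1·34 + 7
34 = 4·7 + 6
7 = 1·6 + 1
6 = 6·1 + 0
Back-substitute:
1 = 7 − 6
1 = −34 + 5·7
1 = 5·41 − 6·34
157⁻¹ ≡ 35 (mod 41), so k ≡ 35·6 ≡ 5 (mod 41).
x = 11 + 157·5 = 796.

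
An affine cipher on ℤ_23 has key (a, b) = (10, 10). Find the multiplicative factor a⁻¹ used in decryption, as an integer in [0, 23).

7

gcd(23, 10) by repeated division:
23 = 2×10 + 3
10 = 3×3 + 1
3 = 3×1 + 0
gcd = 1, so the inverse exists. Back-substitute:
1 = 10 − 3·3
1 = −3·23 + 7·10
So 10·7 ≡ 1 (mod 23).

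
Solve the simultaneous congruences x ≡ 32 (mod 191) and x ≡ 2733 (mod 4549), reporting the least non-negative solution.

Write x = 32 + 191·k. Then 191·k ≡ 2733 − 32 ≡ 2701 (mod 4549).
Need 191⁻¹ mod 4549. Extended Euclid on (4549, 191):
4549 = 23·191 + 156
191 = 1·156 + 35
156 = 4·35 + 16
35 = 2·16 + 3
16 = 5·3 + 1
3 = 3·1 + 0
Back-substitute:
1 = 16 − 5·3
1 = −5·35 + 11·16
1 = 11·156 − 49·35
1 = −49·191 + 60·156
1 = 60·4549 − 1429·191
191⁻¹ ≡ 3120 (mod 4549), so k ≡ 3120·2701 ≡ 2372 (mod 4549).
x = 32 + 191·2372 = 453084.

453084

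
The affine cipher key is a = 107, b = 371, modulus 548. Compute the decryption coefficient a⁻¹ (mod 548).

gcd(548, 107) by repeated division:
548 = 5×107 + 13
107 = 8×13 + 3
13 = 4×3 + 1
3 = 3×1 + 0
gcd = 1, so the inverse exists. Back-substitute:
1 = 13 − 4·3
1 = −4·107 + 33·13
1 = 33·548 − 169·107
Hence 107⁻¹ ≡ -169 ≡ 379 (mod 548).

379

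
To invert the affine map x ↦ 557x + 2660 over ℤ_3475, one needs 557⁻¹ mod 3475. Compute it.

418

gcd(3475, 557) by repeated division:
3475 = 6·557 + 133
557 = 4·133 + 25
133 = 5·25 + 8
25 = 3·8 + 1
8 = 8·1 + 0
The gcd is 1. Working backward:
1 = 25 − 3·8
1 = −3·133 + 16·25
1 = 16·557 − 67·133
1 = −67·3475 + 418·557
So 557·418 ≡ 1 (mod 3475).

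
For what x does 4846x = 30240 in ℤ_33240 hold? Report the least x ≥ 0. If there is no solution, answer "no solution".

13080

First find gcd(4846, 33240):
33240 = 6*4846 + 4164
4846 = 1*4164 + 682
4164 = 6*682 + 72
682 = 9*72 + 34
72 = 2*34 + 4
34 = 8*4 + 2
4 = 2*2 + 0
gcd = 2 and 2 | 30240, so solutions exist. Divide through by 2: 2423x ≡ 15120 (mod 16620).
Now find 2423⁻¹ mod 16620:
16620 = 6*2423 + 2082
2423 = 1*2082 + 341
2082 = 6*341 + 36
341 = 9*36 + 17
36 = 2*17 + 2
17 = 8*2 + 1
2 = 2*1 + 0
Back-substitute:
1 = 17 − 8·2
1 = −8·36 + 17·17
1 = 17·341 − 161·36
1 = −161·2082 + 983·341
1 = 983·2423 − 1144·2082
1 = −1144·16620 + 7847·2423
So 2423⁻¹ ≡ 7847 (mod 16620).
Then x ≡ 7847·15120 ≡ 13080 (mod 16620); the smallest non-negative solution is x = 13080.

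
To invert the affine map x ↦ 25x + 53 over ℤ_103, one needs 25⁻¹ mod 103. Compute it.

Run Euclid on (103, 25):
103 = 4*25 + 3
25 = 8*3 + 1
3 = 3*1 + 0
The gcd is 1. Working backward:
1 = 25 − 8·3
1 = −8·103 + 33·25
So 25·33 ≡ 1 (mod 103).

33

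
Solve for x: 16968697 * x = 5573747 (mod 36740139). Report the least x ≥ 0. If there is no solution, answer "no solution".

First find gcd(16968697, 36740139):
36740139 = 2*16968697 + 2802745
16968697 = 6*2802745 + 152227
2802745 = 18*152227 + 62659
152227 = 2*62659 + 26909
62659 = 2*26909 + 8841
26909 = 3*8841 + 386
8841 = 22*386 + 349
386 = 1*349 + 37
349 = 9*37 + 16
37 = 2*16 + 5
16 = 3*5 + 1
5 = 5*1 + 0
gcd = 1, so a unique solution mod 36740139 exists.
Back-substitute for the Bézout coefficients:
1 = 16 − 3·5
1 = −3·37 + 7·16
1 = 7·349 − 66·37
1 = −66·386 + 73·349
1 = 73·8841 − 1672·386
1 = −1672·26909 + 5089·8841
1 = 5089·62659 − 11850·26909
1 = −11850·152227 + 28789·62659
1 = 28789·2802745 − 530052·152227
1 = −530052·16968697 + 3209101·2802745
1 = 3209101·36740139 − 6948254·16968697
So 16968697·(-6948254) ≡ 1 (mod 36740139), giving 16968697⁻¹ ≡ 29791885.
x ≡ 16968697⁻¹·5573747 ≡ 29791885·5573747 ≡ 7372301 (mod 36740139).

7372301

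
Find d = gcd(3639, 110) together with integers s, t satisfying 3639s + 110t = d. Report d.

1

Euclidean algorithm:
3639 = 33*110 + 9
110 = 12*9 + 2
9 = 4*2 + 1
2 = 2*1 + 0
gcd(3639, 110) = 1.
Back-substituting:
1 = 9 − 4·2
1 = −4·110 + 49·9
1 = 49·3639 − 1621·110
So 1 = (49)·3639 + (-1621)·110.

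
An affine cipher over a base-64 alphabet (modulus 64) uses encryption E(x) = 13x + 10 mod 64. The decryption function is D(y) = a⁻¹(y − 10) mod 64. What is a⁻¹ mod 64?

5

Apply the Euclidean algorithm to 64 and 13:
64 = 4×13 + 12
13 = 1×12 + 1
12 = 12×1 + 0
The gcd is 1. Working backward:
1 = 13 − 12
1 = −64 + 5·13
So 13·5 ≡ 1 (mod 64).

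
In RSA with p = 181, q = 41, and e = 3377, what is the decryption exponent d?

φ(n) = (p−1)(q−1) = 180·40 = 7200.
Need d with 3377·d ≡ 1 (mod 7200). Apply the extended Euclidean algorithm:
7200 = 2·3377 + 446
3377 = 7·446 + 255
446 = 1·255 + 191
255 = 1·191 + 64
191 = 2·64 + 63
64 = 1·63 + 1
63 = 63·1 + 0
Back-substitute:
1 = 64 − 63
1 = −191 + 3·64
1 = 3·255 − 4·191
1 = −4·446 + 7·255
1 = 7·3377 − 53·446
1 = −53·7200 + 113·3377
So 3377·113 ≡ 1 (mod 7200), hence d = 113.

113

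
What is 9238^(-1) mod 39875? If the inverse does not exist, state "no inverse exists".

27802

Extended Euclidean algorithm:
39875 = 4·9238 + 2923
9238 = 3·2923 + 469
2923 = 6·469 + 109
469 = 4·109 + 33
109 = 3·33 + 10
33 = 3·10 + 3
10 = 3·3 + 1
3 = 3·1 + 0
Since gcd(9238, 39875) = 1, back-substitute to write 1 as a combination:
1 = 10 − 3·3
1 = −3·33 + 10·10
1 = 10·109 − 33·33
1 = −33·469 + 142·109
1 = 142·2923 − 885·469
1 = −885·9238 + 2797·2923
1 = 2797·39875 − 12073·9238
So 9238·(-12073) ≡ 1 (mod 39875), and -12073 ≡ 27802 (mod 39875).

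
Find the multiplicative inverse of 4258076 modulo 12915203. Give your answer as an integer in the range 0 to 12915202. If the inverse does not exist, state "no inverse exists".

6832163

Apply the Euclidean algorithm to 12915203 and 4258076:
12915203 = 3*4258076 + 140975
4258076 = 30*140975 + 28826
140975 = 4*28826 + 25671
28826 = 1*25671 + 3155
25671 = 8*3155 + 431
3155 = 7*431 + 138
431 = 3*138 + 17
138 = 8*17 + 2
17 = 8*2 + 1
2 = 2*1 + 0
gcd = 1, so the inverse exists. Back-substitute:
1 = 17 − 8·2
1 = −8·138 + 65·17
1 = 65·431 − 203·138
1 = −203·3155 + 1486·431
1 = 1486·25671 − 12091·3155
1 = −12091·28826 + 13577·25671
1 = 13577·140975 − 66399·28826
1 = −66399·4258076 + 2005547·140975
1 = 2005547·12915203 − 6083040·4258076
Hence 4258076⁻¹ ≡ -6083040 ≡ 6832163 (mod 12915203).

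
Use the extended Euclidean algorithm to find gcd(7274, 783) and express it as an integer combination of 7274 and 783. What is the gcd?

Repeated division:
7274 = 9×783 + 227
783 = 3×227 + 102
227 = 2×102 + 23
102 = 4×23 + 10
23 = 2×10 + 3
10 = 3×3 + 1
3 = 3×1 + 0
gcd(7274, 783) = 1.
Working backward:
1 = 10 − 3·3
1 = −3·23 + 7·10
1 = 7·102 − 31·23
1 = −31·227 + 69·102
1 = 69·783 − 238·227
1 = −238·7274 + 2211·783
So 1 = (-238)·7274 + (2211)·783.

1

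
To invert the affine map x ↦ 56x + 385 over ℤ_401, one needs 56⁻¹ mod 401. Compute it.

222

Extended Euclidean algorithm:
401 = 7×56 + 9
56 = 6×9 + 2
9 = 4×2 + 1
2 = 2×1 + 0
The gcd is 1. Working backward:
1 = 9 − 4·2
1 = −4·56 + 25·9
1 = 25·401 − 179·56
Hence 56⁻¹ ≡ -179 ≡ 222 (mod 401).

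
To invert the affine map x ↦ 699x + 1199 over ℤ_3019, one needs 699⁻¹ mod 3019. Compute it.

2315

gcd(3019, 699) by repeated division:
3019 = 4*699 + 223
699 = 3*223 + 30
223 = 7*30 + 13
30 = 2*13 + 4
13 = 3*4 + 1
4 = 4*1 + 0
Since gcd(699, 3019) = 1, back-substitute to write 1 as a combination:
1 = 13 − 3·4
1 = −3·30 + 7·13
1 = 7·223 − 52·30
1 = −52·699 + 163·223
1 = 163·3019 − 704·699
Hence 699⁻¹ ≡ -704 ≡ 2315 (mod 3019).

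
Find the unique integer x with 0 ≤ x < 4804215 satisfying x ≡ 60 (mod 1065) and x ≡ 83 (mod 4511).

3866010

Write x = 60 + 1065·k. Then 1065·k ≡ 83 − 60 ≡ 23 (mod 4511).
Need 1065⁻¹ mod 4511. Extended Euclid on (4511, 1065):
4511 = 4·1065 + 251
1065 = 4·251 + 61
251 = 4·61 + 7
61 = 8·7 + 5
7 = 1·5 + 2
5 = 2·2 + 1
2 = 2·1 + 0
Back-substitute:
1 = 5 − 2·2
1 = −2·7 + 3·5
1 = 3·61 − 26·7
1 = −26·251 + 107·61
1 = 107·1065 − 454·251
1 = −454·4511 + 1923·1065
1065⁻¹ ≡ 1923 (mod 4511), so k ≡ 1923·23 ≡ 3630 (mod 4511).
x = 60 + 1065·3630 = 3866010.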